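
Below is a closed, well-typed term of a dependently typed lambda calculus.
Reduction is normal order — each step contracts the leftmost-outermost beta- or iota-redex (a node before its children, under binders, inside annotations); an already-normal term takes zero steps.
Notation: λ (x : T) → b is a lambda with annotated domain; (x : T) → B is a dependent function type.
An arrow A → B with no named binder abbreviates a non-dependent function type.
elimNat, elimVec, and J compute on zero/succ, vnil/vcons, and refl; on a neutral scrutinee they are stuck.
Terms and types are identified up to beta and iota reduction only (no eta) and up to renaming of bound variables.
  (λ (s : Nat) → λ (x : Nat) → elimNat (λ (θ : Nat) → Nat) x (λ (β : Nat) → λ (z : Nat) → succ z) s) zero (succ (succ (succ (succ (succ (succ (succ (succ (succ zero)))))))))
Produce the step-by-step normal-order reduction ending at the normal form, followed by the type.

normal-order reduction sequence:
  (λ (s : Nat) → λ (x : Nat) → elimNat (λ (θ : Nat) → Nat) x (λ (β : Nat) → λ (z : Nat) → succ z) s) zero (succ (succ (succ (succ (succ (succ (succ (succ (succ zero)))))))))
  ~> (λ (s : Nat) → elimNat (λ (x : Nat) → Nat) s (λ (θ : Nat) → λ (β : Nat) → succ β) zero) (succ (succ (succ (succ (succ (succ (succ (succ (succ zero)))))))))
  ~> elimNat (λ (s : Nat) → Nat) (succ (succ (succ (succ (succ (succ (succ (succ (succ zero))))))))) (λ (x : Nat) → λ (θ : Nat) → succ θ) zero
  ~> succ (succ (succ (succ (succ (succ (succ (succ (succ zero))))))))
type:
  Nat


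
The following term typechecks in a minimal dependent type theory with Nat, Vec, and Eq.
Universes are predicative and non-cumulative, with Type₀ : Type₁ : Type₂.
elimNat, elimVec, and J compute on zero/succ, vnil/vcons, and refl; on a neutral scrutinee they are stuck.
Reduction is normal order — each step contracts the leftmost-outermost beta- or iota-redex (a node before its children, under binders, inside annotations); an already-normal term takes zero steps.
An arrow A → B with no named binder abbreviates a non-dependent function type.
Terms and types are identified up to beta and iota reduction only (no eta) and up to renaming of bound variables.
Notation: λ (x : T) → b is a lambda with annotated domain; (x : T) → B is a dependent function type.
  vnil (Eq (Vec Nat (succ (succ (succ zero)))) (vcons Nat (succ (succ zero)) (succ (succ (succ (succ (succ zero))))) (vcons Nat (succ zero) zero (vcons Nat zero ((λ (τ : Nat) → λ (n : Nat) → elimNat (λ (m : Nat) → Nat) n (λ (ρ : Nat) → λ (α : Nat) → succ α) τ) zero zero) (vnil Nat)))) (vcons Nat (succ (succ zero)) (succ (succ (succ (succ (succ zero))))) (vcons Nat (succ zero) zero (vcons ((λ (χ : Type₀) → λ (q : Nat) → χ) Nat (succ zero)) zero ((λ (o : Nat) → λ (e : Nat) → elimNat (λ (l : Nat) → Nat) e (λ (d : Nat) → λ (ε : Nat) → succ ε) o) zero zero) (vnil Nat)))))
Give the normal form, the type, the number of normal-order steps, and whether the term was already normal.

normal form:
  vnil (Eq (Vec Nat (succ (succ (succ zero)))) (vcons Nat (succ (succ zero)) (succ (succ (succ (succ (succ zero))))) (vcons Nat (succ zero) zero (vcons Nat zero zero (vnil Nat)))) (vcons Nat (succ (succ zero)) (succ (succ (succ (succ (succ zero))))) (vcons Nat (succ zero) zero (vcons Nat zero zero (vnil Nat)))))
type:
  Vec (Eq (Vec Nat (succ (succ (succ zero)))) (vcons Nat (succ (succ zero)) (succ (succ (succ (succ (succ zero))))) (vcons Nat (succ zero) zero (vcons Nat zero zero (vnil Nat)))) (vcons Nat (succ (succ zero)) (succ (succ (succ (succ (succ zero))))) (vcons Nat (succ zero) zero (vcons Nat zero zero (vnil Nat))))) zero
normal-order step count: 8
started in normal form: no
first redex: a beta-redex


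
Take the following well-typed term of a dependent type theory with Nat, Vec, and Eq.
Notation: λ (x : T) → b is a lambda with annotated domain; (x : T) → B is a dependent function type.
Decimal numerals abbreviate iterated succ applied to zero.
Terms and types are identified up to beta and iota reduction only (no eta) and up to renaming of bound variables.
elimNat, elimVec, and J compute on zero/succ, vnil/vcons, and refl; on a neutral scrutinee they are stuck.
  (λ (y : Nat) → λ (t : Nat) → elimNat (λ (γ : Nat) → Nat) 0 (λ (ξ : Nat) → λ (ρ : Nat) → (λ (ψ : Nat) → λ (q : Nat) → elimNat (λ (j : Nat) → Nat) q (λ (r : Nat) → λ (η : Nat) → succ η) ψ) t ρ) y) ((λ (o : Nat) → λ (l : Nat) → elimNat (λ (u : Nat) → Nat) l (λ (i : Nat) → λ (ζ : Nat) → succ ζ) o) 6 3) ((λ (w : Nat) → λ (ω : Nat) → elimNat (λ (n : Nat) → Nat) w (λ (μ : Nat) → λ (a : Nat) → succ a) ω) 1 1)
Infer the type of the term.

inferred type:
  Nat


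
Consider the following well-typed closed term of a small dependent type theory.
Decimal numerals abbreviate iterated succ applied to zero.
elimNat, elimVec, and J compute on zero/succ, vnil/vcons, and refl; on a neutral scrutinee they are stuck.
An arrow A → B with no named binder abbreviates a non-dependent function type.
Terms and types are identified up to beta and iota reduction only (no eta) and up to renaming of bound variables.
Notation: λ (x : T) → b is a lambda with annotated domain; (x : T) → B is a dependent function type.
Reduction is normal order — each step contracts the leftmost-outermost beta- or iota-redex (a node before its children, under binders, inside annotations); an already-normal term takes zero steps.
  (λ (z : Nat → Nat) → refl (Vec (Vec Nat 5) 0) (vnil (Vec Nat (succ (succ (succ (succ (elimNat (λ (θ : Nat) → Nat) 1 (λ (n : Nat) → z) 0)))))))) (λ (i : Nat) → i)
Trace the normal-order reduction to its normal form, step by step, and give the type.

normal-order reduction:
  (λ (z : Nat → Nat) → refl (Vec (Vec Nat 5) 0) (vnil (Vec Nat (succ (succ (succ (succ (elimNat (λ (θ : Nat) → Nat) 1 (λ (n : Nat) → z) 0)))))))) (λ (i : Nat) → i)
  ~> refl (Vec (Vec Nat 5) 0) (vnil (Vec Nat (succ (succ (succ (succ (elimNat (λ (z : Nat) → Nat) 1 (λ (θ : Nat) → λ (n : Nat) → n) 0)))))))
  ~> refl (Vec (Vec Nat 5) 0) (vnil (Vec Nat 5))
the term's type:
  Eq (Vec (Vec Nat 5) 0) (vnil (Vec Nat 5)) (vnil (Vec Nat 5))


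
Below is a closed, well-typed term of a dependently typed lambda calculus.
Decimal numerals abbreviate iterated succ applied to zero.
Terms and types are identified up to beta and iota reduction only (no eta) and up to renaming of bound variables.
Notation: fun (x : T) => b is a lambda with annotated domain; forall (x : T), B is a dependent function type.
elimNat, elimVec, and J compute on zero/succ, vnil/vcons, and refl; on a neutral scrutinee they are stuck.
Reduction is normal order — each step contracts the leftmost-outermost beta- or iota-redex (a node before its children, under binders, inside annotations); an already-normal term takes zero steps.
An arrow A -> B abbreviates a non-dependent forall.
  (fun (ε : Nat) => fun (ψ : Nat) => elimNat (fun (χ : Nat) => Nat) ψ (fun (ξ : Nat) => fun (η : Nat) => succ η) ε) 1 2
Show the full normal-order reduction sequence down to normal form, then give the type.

normal-order reduction sequence:
  (fun (ε : Nat) => fun (ψ : Nat) => elimNat (fun (χ : Nat) => Nat) ψ (fun (ξ : Nat) => fun (η : Nat) => succ η) ε) 1 2
  ~> (fun (ε : Nat) => elimNat (fun (ψ : Nat) => Nat) ε (fun (χ : Nat) => fun (ξ : Nat) => succ ξ) 1) 2
  ~> elimNat (fun (ε : Nat) => Nat) 2 (fun (ψ : Nat) => fun (χ : Nat) => succ χ) 1
  ~> (fun (ε : Nat) => fun (ψ : Nat) => succ ψ) 0 (elimNat (fun (χ : Nat) => Nat) 2 (fun (ξ : Nat) => fun (η : Nat) => succ η) 0)
  ~> (fun (ε : Nat) => succ ε) (elimNat (fun (ψ : Nat) => Nat) 2 (fun (χ : Nat) => fun (ξ : Nat) => succ ξ) 0)
  ~> succ (elimNat (fun (ε : Nat) => Nat) 2 (fun (ψ : Nat) => fun (χ : Nat) => succ χ) 0)
  ~> 3
inferred type:
  Nat


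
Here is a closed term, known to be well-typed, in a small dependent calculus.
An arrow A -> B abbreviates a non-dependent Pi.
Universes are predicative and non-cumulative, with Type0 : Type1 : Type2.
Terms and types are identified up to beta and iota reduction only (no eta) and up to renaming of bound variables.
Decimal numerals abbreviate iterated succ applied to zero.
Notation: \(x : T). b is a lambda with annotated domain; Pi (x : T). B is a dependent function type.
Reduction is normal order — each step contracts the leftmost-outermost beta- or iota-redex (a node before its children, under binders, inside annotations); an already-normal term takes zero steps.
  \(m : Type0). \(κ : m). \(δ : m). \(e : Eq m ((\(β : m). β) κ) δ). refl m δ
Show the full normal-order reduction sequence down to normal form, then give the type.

normal-order reduction sequence:
  \(m : Type0). \(κ : m). \(δ : m). \(e : Eq m ((\(β : m). β) κ) δ). refl m δ
  ~> \(m : Type0). \(κ : m). \(δ : m). \(e : Eq m κ δ). refl m δ
type:
  Pi (m : Type0). Pi (κ : m). Pi (δ : m). Eq m κ δ -> Eq m δ δ


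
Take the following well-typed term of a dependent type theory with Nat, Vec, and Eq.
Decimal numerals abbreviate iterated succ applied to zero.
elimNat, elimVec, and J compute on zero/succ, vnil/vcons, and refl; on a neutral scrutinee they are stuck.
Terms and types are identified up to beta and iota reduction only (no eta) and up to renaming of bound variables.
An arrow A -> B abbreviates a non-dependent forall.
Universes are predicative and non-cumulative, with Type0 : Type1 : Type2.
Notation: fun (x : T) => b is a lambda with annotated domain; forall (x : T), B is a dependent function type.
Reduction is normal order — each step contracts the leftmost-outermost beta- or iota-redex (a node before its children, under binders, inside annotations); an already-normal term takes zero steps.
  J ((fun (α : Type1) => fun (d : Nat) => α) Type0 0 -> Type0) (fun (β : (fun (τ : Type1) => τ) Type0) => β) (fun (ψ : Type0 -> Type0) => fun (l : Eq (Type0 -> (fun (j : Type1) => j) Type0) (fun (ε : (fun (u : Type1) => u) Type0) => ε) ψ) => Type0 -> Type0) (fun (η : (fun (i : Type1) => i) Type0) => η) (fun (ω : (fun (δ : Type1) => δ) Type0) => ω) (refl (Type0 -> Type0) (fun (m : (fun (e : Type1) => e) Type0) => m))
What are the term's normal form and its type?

resulting normal form:
  fun (α : Type0) => α
type:
  Type0 -> Type0


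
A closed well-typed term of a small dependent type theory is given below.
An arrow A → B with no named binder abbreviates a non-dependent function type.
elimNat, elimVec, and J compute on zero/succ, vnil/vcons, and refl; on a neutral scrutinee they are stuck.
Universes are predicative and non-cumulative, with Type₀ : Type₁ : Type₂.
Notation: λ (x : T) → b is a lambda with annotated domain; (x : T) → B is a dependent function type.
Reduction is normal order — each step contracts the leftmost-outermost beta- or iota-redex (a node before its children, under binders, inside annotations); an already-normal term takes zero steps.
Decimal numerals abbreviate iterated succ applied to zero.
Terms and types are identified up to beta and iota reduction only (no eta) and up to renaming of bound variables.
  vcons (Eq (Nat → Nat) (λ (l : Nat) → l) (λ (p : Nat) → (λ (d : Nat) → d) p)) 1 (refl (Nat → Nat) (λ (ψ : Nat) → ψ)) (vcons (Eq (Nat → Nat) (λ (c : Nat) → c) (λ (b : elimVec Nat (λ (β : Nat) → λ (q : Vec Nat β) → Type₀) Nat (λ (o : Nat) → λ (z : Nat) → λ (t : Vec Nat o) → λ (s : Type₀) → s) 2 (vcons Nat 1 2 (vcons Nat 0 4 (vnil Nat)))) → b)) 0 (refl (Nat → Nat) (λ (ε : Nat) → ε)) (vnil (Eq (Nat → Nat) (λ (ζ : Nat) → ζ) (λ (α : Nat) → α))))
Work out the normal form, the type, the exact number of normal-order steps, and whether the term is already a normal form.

resulting normal form:
  vcons (Eq (Nat → Nat) (λ (l : Nat) → l) (λ (p : Nat) → p)) 1 (refl (Nat → Nat) (λ (d : Nat) → d)) (vcons (Eq (Nat → Nat) (λ (ψ : Nat) → ψ) (λ (c : Nat) → c)) 0 (refl (Nat → Nat) (λ (b : Nat) → b)) (vnil (Eq (Nat → Nat) (λ (β : Nat) → β) (λ (q : Nat) → q))))
inferred type:
  Vec (Eq (Nat → Nat) (λ (l : Nat) → l) (λ (p : Nat) → p)) 2
reduction steps (normal order): 12
term was already normal: no
first redex: a beta-redex


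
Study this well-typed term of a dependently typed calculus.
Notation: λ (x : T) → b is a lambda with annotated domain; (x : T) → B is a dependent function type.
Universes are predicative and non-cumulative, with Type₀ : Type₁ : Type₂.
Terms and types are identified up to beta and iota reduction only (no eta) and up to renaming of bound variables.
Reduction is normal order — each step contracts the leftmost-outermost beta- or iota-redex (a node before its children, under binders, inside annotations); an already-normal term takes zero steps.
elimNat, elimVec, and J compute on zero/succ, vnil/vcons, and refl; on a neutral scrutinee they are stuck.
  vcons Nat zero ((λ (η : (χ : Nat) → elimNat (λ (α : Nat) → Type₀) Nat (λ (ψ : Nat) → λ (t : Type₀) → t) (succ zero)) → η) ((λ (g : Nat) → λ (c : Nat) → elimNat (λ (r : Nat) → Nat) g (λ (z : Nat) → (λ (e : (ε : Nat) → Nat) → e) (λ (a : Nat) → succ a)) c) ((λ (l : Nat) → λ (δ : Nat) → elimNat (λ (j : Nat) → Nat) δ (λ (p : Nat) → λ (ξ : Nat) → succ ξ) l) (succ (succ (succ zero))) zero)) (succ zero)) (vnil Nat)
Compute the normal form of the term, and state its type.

resulting normal form:
  vcons Nat zero (succ (succ (succ (succ zero)))) (vnil Nat)
type:
  Vec Nat (succ zero)
observation: 20 normal-order steps normalize the term, beginning with a beta-redex.


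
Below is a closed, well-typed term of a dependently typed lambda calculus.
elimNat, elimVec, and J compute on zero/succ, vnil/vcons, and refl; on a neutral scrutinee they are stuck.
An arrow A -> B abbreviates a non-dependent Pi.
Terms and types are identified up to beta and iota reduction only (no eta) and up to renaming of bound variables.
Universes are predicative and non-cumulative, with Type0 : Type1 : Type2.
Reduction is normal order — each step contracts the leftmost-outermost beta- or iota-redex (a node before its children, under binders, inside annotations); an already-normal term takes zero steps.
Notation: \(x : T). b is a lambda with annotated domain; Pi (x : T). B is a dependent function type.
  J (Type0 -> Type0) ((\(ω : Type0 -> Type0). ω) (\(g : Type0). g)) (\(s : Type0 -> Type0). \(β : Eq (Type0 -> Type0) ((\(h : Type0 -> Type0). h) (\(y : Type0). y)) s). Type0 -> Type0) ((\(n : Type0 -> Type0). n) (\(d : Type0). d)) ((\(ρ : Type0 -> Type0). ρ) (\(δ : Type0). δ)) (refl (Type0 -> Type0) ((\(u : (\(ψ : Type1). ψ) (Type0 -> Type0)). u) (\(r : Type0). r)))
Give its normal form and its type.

resulting normal form:
  \(ω : Type0). ω
type:
  Type0 -> Type0


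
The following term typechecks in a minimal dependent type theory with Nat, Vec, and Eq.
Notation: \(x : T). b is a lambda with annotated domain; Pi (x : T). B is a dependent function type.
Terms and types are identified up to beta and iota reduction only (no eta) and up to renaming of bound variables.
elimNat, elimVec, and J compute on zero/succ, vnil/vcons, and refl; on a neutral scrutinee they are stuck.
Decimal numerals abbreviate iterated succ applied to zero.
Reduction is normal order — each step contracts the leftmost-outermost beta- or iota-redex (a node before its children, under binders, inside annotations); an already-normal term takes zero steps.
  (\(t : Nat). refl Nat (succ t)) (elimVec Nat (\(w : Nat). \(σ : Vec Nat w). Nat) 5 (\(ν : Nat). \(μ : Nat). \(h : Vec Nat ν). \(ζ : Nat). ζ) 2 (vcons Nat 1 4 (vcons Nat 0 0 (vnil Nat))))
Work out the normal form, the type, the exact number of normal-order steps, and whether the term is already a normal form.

resulting normal form:
  refl Nat 6
inferred type:
  Eq Nat 6 6
steps to reach normal form (normal order): 12
started in normal form: no
first contracted redex: a beta-redex


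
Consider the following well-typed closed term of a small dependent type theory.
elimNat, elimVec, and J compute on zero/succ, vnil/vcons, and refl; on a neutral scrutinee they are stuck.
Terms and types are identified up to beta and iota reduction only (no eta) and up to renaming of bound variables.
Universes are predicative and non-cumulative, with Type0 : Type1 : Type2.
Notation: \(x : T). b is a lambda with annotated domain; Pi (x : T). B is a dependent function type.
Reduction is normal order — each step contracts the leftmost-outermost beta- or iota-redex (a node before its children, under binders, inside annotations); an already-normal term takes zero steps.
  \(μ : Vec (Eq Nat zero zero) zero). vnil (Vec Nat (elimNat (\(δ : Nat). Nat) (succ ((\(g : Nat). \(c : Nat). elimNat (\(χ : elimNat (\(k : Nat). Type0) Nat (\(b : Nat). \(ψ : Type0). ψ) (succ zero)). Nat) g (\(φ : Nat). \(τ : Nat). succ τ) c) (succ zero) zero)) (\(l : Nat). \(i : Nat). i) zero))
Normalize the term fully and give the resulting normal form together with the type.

reduced normal form:
  \(μ : Vec (Eq Nat zero zero) zero). vnil (Vec Nat (succ (succ zero)))
inferred type:
  Pi (μ : Vec (Eq Nat zero zero) zero). Vec (Vec Nat (succ (succ zero))) zero
observation: the first redex contracted is an elimNat iota-redex; the normal form is reached in 4 normal-order steps.


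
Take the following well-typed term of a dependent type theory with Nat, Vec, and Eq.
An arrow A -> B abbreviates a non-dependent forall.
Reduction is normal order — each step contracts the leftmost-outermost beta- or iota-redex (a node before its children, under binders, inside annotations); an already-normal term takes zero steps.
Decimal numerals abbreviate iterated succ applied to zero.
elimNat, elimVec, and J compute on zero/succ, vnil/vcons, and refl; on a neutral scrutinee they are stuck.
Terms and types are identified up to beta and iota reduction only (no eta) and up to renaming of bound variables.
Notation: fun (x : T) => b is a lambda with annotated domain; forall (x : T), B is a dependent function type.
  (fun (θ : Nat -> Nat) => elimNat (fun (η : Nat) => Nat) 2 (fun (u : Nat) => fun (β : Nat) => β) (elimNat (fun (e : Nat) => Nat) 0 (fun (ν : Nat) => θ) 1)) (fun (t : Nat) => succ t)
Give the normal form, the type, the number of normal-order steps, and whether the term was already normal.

resulting normal form:
  2
inferred type:
  Nat
normal-order step count: 9
term was already normal: no
first redex: a beta-redex


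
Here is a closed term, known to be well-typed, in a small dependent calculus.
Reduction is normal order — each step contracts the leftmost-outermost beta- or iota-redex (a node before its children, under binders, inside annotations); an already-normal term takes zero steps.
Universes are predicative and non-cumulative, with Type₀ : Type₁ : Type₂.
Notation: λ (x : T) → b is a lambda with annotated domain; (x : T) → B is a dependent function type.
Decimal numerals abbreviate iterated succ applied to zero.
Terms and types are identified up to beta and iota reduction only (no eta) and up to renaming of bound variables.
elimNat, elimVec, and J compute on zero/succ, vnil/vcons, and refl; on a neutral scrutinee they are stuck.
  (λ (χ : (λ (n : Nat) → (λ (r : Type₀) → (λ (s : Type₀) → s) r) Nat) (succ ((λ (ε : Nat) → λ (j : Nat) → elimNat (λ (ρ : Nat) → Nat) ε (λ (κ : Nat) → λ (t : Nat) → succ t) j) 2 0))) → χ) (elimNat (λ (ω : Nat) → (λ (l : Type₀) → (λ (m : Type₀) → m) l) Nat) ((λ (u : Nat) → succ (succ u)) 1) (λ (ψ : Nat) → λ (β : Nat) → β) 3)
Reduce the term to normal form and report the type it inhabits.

resulting normal form:
  3
the term's type:
  Nat
observation: 12 normal-order steps normalize the term, beginning with a beta-redex.


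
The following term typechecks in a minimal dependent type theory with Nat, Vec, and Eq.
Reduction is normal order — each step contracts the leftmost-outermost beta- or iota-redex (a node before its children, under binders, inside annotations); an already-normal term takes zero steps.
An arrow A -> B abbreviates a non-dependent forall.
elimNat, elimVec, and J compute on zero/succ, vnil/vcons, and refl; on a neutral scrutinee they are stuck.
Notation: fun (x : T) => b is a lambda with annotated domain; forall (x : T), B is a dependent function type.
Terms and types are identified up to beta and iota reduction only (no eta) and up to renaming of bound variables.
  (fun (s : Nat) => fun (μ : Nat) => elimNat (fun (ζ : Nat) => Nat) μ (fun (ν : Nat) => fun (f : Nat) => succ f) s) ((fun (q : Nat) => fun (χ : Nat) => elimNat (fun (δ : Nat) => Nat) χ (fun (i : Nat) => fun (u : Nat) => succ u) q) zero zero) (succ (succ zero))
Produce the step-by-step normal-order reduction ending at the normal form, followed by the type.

normal-order reduction:
  (fun (s : Nat) => fun (μ : Nat) => elimNat (fun (ζ : Nat) => Nat) μ (fun (ν : Nat) => fun (f : Nat) => succ f) s) ((fun (q : Nat) => fun (χ : Nat) => elimNat (fun (δ : Nat) => Nat) χ (fun (i : Nat) => fun (u : Nat) => succ u) q) zero zero) (succ (succ zero))
  ~> (fun (s : Nat) => elimNat (fun (μ : Nat) => Nat) s (fun (ζ : Nat) => fun (ν : Nat) => succ ν) ((fun (f : Nat) => fun (q : Nat) => elimNat (fun (χ : Nat) => Nat) q (fun (δ : Nat) => fun (i : Nat) => succ i) f) zero zero)) (succ (succ zero))
  ~> elimNat (fun (s : Nat) => Nat) (succ (succ zero)) (fun (μ : Nat) => fun (ζ : Nat) => succ ζ) ((fun (ν : Nat) => fun (f : Nat) => elimNat (fun (q : Nat) => Nat) f (fun (χ : Nat) => fun (δ : Nat) => succ δ) ν) zero zero)
  ~> elimNat (fun (s : Nat) => Nat) (succ (succ zero)) (fun (μ : Nat) => fun (ζ : Nat) => succ ζ) ((fun (ν : Nat) => elimNat (fun (f : Nat) => Nat) ν (fun (q : Nat) => fun (χ : Nat) => succ χ) zero) zero)
  ~> elimNat (fun (s : Nat) => Nat) (succ (succ zero)) (fun (μ : Nat) => fun (ζ : Nat) => succ ζ) (elimNat (fun (ν : Nat) => Nat) zero (fun (f : Nat) => fun (q : Nat) => succ q) zero)
  ~> elimNat (fun (s : Nat) => Nat) (succ (succ zero)) (fun (μ : Nat) => fun (ζ : Nat) => succ ζ) zero
  ~> succ (succ zero)
inferred type:
  Nat


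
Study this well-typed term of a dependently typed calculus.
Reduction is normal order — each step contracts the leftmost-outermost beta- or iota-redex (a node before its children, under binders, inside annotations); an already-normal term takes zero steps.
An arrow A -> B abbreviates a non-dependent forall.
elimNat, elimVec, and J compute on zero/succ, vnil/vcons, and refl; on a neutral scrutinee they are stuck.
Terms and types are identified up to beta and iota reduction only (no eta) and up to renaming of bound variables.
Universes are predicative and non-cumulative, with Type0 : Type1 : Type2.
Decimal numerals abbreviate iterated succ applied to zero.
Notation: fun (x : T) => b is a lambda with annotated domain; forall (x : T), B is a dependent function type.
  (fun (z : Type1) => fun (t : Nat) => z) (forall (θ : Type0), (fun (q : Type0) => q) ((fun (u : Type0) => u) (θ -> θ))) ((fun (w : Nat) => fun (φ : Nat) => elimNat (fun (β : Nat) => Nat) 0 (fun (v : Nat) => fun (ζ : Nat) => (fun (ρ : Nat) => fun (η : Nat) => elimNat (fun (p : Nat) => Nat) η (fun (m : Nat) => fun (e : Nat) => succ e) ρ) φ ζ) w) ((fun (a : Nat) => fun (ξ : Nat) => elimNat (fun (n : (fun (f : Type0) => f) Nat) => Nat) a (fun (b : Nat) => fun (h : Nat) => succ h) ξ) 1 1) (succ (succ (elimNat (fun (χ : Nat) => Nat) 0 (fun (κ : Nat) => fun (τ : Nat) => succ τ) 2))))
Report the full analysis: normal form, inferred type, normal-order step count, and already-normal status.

reduced normal form:
  forall (z : Type0), z -> z
type:
  Type1
normal-order step count: 4
started in normal form: no
first redex: a beta-redex


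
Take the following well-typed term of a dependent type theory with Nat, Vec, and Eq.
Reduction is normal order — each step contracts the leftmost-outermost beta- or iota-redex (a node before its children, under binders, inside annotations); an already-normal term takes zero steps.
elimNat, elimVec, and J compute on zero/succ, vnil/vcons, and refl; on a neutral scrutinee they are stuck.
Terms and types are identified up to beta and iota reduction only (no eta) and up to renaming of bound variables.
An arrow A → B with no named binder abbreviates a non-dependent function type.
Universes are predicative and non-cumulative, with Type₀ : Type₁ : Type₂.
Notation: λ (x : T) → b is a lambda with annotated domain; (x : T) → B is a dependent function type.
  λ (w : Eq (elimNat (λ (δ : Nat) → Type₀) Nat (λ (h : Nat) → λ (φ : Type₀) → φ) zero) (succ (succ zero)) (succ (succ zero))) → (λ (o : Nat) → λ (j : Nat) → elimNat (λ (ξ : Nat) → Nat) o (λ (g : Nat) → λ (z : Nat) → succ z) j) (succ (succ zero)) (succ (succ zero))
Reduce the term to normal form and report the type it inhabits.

resulting normal form:
  λ (w : Eq Nat (succ (succ zero)) (succ (succ zero))) → succ (succ (succ (succ zero)))
the term's type:
  Eq Nat (succ (succ zero)) (succ (succ zero)) → Nat
observation: reduction starts at an elimNat iota-redex, and 10 normal-order steps reach the normal form.


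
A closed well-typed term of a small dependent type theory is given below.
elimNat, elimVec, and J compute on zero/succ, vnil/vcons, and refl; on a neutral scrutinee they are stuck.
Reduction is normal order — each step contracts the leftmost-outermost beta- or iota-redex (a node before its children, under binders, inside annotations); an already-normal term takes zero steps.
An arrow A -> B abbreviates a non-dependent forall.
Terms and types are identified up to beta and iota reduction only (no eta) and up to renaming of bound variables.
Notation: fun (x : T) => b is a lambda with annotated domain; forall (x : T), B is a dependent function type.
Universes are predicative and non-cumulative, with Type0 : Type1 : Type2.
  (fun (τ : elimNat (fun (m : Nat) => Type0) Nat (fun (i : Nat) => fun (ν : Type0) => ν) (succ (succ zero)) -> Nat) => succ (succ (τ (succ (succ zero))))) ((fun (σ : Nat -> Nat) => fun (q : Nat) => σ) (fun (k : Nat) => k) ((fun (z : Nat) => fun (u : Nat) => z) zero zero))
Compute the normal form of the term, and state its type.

normal form:
  succ (succ (succ (succ zero)))
the term's type:
  Nat
observation: contracting a beta-redex first, the term normalizes in 4 steps.


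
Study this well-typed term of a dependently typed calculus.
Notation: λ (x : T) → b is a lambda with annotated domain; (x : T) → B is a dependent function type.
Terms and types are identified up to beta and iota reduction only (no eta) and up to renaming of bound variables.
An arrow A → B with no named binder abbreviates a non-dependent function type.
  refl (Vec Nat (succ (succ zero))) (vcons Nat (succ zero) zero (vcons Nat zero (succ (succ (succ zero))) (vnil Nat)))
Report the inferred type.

inferred type:
  Eq (Vec Nat (succ (succ zero))) (vcons Nat (succ zero) zero (vcons Nat zero (succ (succ (succ zero))) (vnil Nat))) (vcons Nat (succ zero) zero (vcons Nat zero (succ (succ (succ zero))) (vnil Nat)))


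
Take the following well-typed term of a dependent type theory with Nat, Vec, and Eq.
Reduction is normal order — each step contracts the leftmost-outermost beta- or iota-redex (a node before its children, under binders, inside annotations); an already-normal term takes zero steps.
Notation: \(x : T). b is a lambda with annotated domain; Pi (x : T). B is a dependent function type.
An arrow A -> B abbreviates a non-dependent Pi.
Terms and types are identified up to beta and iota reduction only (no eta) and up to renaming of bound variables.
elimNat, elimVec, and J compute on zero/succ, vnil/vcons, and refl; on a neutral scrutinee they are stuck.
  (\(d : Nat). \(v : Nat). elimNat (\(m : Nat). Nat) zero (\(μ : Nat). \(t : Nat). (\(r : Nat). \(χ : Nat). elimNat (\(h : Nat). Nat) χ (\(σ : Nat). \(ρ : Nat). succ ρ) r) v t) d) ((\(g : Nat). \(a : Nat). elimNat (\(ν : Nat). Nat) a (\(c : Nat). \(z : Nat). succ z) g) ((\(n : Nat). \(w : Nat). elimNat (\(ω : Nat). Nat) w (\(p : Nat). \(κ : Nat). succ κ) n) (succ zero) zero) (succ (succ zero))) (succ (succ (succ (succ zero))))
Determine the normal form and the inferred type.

normal form:
  succ (succ (succ (succ (succ (succ (succ (succ (succ (succ (succ (succ zero)))))))))))
inferred type:
  Nat
observation: contracting a beta-redex first, the term normalizes in 39 steps.


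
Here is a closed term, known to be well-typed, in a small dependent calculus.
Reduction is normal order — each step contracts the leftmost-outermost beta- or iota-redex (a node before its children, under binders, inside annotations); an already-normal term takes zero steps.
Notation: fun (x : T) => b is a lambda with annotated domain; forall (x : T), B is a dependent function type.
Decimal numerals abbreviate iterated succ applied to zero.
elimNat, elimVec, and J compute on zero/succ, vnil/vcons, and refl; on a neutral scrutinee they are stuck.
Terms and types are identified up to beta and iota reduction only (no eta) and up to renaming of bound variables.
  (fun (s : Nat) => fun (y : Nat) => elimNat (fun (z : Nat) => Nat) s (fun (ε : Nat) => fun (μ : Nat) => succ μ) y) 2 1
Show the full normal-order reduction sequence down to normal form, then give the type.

normal-order reduction sequence:
  (fun (s : Nat) => fun (y : Nat) => elimNat (fun (z : Nat) => Nat) s (fun (ε : Nat) => fun (μ : Nat) => succ μ) y) 2 1
  ~> (fun (s : Nat) => elimNat (fun (y : Nat) => Nat) 2 (fun (z : Nat) => fun (ε : Nat) => succ ε) s) 1
  ~> elimNat (fun (s : Nat) => Nat) 2 (fun (y : Nat) => fun (z : Nat) => succ z) 1
  ~> (fun (s : Nat) => fun (y : Nat) => succ y) 0 (elimNat (fun (z : Nat) => Nat) 2 (fun (ε : Nat) => fun (μ : Nat) => succ μ) 0)
  ~> (fun (s : Nat) => succ s) (elimNat (fun (y : Nat) => Nat) 2 (fun (z : Nat) => fun (ε : Nat) => succ ε) 0)
  ~> succ (elimNat (fun (s : Nat) => Nat) 2 (fun (y : Nat) => fun (z : Nat) => succ z) 0)
  ~> 3
type:
  Nat


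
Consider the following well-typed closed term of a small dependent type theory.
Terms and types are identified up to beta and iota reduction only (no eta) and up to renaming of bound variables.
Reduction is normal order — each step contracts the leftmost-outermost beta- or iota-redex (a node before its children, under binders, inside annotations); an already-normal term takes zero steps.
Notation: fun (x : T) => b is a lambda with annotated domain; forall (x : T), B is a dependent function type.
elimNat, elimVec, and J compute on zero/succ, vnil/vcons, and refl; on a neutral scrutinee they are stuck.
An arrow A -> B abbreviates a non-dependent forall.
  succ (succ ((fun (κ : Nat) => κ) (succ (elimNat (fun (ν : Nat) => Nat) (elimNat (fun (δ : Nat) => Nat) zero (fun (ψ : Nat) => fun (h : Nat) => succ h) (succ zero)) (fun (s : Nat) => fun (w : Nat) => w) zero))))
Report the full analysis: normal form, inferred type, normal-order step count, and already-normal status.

resulting normal form:
  succ (succ (succ (succ zero)))
type:
  Nat
normal-order step count: 6
term was already normal: no
first contracted redex: a beta-redex


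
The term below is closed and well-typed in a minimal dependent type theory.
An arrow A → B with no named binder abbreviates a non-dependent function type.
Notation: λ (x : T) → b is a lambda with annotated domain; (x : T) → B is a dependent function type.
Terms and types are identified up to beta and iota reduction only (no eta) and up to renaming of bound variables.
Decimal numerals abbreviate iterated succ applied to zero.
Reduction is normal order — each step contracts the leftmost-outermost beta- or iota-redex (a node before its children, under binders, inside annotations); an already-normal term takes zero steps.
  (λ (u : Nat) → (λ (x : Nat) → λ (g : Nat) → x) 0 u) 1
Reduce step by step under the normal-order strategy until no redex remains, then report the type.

reduction (normal order):
  (λ (u : Nat) → (λ (x : Nat) → λ (g : Nat) → x) 0 u) 1
  ~> (λ (u : Nat) → λ (x : Nat) → u) 0 1
  ~> (λ (u : Nat) → 0) 1
  ~> 0
type:
  Nat


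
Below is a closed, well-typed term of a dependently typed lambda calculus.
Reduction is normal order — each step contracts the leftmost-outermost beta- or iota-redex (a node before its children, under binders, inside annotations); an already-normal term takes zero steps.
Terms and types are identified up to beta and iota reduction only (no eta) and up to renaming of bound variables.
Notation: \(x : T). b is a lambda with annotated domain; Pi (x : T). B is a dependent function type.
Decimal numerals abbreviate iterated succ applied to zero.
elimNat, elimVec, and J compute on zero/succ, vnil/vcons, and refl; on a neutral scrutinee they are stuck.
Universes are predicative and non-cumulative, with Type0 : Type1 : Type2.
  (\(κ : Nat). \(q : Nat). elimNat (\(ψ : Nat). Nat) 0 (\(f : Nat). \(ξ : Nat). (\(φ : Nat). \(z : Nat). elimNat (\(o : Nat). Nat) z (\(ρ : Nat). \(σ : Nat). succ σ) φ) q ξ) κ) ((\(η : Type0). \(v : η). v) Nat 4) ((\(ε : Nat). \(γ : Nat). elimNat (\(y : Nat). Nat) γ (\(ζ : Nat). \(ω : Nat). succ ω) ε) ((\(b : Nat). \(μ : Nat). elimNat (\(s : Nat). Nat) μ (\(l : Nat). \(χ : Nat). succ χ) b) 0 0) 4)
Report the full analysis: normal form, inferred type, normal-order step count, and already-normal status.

reduced normal form:
  16
type:
  Nat
reduction steps (normal order): 38
already normal: no
first redex: a beta-redex


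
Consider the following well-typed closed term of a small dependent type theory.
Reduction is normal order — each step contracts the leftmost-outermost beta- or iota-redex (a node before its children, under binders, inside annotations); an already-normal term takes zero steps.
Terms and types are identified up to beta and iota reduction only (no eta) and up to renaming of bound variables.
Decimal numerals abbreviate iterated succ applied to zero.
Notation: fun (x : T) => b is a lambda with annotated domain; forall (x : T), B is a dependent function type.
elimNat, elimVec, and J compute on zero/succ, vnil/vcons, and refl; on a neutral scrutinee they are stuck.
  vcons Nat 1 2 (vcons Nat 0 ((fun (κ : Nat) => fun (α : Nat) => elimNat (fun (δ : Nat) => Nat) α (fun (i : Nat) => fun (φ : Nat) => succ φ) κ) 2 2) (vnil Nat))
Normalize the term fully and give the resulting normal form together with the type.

resulting normal form:
  vcons Nat 1 2 (vcons Nat 0 4 (vnil Nat))
inferred type:
  Vec Nat 2
observation: the leftmost-outermost redex is a beta-redex, and normalization takes 9 steps.


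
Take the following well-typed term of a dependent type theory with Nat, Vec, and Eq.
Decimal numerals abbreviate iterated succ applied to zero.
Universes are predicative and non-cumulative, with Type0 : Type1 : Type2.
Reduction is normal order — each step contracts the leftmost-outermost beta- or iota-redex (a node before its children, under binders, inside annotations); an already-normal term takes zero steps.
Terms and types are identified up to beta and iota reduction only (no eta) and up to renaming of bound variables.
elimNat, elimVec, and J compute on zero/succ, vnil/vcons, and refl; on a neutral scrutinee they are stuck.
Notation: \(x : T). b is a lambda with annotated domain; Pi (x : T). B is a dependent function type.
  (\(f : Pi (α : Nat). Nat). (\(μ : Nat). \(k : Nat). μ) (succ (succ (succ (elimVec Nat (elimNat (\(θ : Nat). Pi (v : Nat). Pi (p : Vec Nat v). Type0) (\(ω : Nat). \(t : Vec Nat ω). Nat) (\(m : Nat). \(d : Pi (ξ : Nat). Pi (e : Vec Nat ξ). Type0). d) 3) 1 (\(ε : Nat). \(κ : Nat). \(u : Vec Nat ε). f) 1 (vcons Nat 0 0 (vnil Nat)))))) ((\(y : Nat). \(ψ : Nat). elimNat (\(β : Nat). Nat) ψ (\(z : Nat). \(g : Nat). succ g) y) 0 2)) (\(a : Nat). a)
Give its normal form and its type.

resulting normal form:
  4
inferred type:
  Nat


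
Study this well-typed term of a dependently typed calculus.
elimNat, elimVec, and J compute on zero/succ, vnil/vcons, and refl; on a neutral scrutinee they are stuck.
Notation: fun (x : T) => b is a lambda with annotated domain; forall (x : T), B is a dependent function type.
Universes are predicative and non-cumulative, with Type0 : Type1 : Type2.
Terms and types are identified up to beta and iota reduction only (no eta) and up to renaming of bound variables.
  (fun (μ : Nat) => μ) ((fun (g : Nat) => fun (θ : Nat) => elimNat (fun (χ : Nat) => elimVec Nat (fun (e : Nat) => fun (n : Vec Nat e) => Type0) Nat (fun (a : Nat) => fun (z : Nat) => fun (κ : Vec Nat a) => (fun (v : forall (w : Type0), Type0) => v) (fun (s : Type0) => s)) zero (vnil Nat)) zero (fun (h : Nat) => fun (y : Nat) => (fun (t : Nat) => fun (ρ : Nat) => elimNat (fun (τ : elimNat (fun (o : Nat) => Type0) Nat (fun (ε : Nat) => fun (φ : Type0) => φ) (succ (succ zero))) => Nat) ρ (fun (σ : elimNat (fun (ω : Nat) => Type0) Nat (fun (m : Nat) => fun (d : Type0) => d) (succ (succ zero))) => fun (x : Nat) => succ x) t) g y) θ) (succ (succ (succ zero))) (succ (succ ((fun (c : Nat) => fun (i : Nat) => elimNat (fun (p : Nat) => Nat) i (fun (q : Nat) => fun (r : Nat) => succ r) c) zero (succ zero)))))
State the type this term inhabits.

type:
  Nat


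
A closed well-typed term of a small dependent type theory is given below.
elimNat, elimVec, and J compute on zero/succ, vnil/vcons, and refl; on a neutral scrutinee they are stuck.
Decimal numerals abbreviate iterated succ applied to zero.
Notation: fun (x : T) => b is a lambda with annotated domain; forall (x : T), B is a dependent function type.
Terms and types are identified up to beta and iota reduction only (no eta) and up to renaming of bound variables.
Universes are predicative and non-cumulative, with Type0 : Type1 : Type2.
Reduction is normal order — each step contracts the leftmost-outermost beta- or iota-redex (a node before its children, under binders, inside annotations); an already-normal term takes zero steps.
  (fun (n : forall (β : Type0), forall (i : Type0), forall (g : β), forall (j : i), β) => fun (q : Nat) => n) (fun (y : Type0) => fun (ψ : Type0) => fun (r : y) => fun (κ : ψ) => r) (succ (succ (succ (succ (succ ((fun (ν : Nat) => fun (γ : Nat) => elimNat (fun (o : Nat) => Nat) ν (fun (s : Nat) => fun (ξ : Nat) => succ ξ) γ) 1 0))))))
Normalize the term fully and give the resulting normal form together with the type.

reduced normal form:
  fun (n : Type0) => fun (β : Type0) => fun (i : n) => fun (g : β) => i
inferred type:
  forall (n : Type0), forall (β : Type0), forall (i : n), forall (g : β), n


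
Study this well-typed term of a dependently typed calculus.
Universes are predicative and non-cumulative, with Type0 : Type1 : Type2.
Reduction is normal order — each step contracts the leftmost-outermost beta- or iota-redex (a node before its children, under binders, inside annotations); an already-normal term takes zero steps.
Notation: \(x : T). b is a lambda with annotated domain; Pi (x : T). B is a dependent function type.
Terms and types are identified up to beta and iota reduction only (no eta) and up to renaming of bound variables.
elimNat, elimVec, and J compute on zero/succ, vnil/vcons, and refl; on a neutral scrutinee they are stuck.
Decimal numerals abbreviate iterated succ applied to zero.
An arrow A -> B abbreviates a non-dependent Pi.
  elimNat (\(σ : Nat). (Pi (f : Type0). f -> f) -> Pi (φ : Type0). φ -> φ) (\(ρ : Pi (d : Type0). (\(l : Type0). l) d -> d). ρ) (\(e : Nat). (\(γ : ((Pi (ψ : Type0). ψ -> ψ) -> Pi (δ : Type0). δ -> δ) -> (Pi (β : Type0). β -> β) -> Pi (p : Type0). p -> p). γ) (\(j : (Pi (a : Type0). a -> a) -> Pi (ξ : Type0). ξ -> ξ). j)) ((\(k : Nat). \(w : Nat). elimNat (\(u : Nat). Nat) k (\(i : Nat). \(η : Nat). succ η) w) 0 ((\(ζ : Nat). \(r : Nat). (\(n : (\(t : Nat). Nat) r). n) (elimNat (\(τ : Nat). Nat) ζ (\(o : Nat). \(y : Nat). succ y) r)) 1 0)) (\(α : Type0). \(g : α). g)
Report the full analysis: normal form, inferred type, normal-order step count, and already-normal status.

normal form:
  \(σ : Type0). \(f : σ). f
type:
  Pi (σ : Type0). σ -> σ
steps to reach normal form (normal order): 17
already normal: no
first redex: a beta-redex
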